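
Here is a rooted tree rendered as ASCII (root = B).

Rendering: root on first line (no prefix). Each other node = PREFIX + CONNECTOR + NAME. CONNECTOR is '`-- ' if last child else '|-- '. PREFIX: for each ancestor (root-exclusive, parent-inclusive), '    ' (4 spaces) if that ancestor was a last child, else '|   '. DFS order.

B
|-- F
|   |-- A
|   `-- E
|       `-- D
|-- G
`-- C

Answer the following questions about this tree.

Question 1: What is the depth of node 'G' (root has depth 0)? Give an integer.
Answer: 1

Derivation:
Path from root to G: B -> G
Depth = number of edges = 1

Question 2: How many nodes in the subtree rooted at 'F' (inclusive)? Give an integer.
Answer: 4

Derivation:
Subtree rooted at F contains: A, D, E, F
Count = 4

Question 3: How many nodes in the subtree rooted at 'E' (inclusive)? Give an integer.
Subtree rooted at E contains: D, E
Count = 2

Answer: 2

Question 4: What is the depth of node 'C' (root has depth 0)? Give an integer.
Path from root to C: B -> C
Depth = number of edges = 1

Answer: 1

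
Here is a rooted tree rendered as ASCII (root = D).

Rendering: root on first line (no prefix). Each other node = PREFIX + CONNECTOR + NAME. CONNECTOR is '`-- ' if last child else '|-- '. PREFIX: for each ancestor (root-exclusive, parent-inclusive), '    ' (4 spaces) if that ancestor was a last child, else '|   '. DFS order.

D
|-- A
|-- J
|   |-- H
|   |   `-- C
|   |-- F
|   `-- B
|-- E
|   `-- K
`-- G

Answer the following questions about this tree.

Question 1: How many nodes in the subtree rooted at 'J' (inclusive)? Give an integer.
Subtree rooted at J contains: B, C, F, H, J
Count = 5

Answer: 5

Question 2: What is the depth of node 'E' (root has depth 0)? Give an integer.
Answer: 1

Derivation:
Path from root to E: D -> E
Depth = number of edges = 1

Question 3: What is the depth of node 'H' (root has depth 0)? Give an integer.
Answer: 2

Derivation:
Path from root to H: D -> J -> H
Depth = number of edges = 2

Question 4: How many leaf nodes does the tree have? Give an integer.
Answer: 6

Derivation:
Leaves (nodes with no children): A, B, C, F, G, K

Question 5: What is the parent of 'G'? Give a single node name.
Scan adjacency: G appears as child of D

Answer: D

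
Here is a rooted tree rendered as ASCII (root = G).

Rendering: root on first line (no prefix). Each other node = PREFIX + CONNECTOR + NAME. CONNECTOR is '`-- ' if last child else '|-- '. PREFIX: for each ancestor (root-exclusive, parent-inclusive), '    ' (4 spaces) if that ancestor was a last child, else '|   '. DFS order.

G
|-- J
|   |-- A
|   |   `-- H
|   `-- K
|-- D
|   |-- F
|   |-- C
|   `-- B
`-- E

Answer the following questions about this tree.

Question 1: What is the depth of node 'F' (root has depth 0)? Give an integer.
Answer: 2

Derivation:
Path from root to F: G -> D -> F
Depth = number of edges = 2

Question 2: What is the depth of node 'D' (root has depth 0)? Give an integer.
Path from root to D: G -> D
Depth = number of edges = 1

Answer: 1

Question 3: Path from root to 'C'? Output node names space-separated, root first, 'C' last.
Answer: G D C

Derivation:
Walk down from root: G -> D -> C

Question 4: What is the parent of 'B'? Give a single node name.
Answer: D

Derivation:
Scan adjacency: B appears as child of D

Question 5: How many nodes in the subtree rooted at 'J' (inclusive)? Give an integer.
Answer: 4

Derivation:
Subtree rooted at J contains: A, H, J, K
Count = 4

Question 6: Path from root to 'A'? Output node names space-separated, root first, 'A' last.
Walk down from root: G -> J -> A

Answer: G J A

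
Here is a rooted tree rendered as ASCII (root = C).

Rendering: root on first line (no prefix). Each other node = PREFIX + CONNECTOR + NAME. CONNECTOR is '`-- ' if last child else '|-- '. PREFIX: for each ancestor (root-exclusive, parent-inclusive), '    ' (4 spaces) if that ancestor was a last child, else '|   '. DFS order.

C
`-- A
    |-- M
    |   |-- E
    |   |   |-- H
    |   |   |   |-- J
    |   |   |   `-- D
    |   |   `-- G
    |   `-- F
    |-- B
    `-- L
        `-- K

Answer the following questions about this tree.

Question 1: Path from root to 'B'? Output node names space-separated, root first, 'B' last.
Walk down from root: C -> A -> B

Answer: C A B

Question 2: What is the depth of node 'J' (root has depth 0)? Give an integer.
Path from root to J: C -> A -> M -> E -> H -> J
Depth = number of edges = 5

Answer: 5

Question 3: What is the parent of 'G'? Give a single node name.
Answer: E

Derivation:
Scan adjacency: G appears as child of E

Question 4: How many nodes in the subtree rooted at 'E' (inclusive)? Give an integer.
Subtree rooted at E contains: D, E, G, H, J
Count = 5

Answer: 5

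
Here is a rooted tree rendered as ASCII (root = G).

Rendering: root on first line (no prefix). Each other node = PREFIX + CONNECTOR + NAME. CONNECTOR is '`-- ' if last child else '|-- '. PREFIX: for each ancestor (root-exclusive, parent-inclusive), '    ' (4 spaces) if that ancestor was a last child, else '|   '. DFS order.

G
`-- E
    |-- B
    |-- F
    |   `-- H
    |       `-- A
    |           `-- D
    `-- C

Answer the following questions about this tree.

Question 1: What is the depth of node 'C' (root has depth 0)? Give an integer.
Path from root to C: G -> E -> C
Depth = number of edges = 2

Answer: 2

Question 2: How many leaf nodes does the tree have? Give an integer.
Leaves (nodes with no children): B, C, D

Answer: 3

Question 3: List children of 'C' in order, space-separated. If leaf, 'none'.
Node C's children (from adjacency): (leaf)

Answer: none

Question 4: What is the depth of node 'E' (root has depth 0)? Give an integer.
Answer: 1

Derivation:
Path from root to E: G -> E
Depth = number of edges = 1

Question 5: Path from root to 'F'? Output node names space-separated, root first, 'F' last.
Walk down from root: G -> E -> F

Answer: G E F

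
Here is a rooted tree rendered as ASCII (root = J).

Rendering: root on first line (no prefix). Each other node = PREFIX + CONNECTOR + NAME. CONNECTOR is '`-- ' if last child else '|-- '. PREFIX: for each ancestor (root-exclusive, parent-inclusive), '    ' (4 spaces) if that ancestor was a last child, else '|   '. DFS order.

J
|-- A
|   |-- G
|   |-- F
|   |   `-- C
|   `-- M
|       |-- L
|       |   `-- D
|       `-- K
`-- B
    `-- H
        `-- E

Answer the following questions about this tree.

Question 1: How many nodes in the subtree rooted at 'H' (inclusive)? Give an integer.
Answer: 2

Derivation:
Subtree rooted at H contains: E, H
Count = 2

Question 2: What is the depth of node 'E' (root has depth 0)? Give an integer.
Answer: 3

Derivation:
Path from root to E: J -> B -> H -> E
Depth = number of edges = 3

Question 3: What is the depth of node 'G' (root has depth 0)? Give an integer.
Answer: 2

Derivation:
Path from root to G: J -> A -> G
Depth = number of edges = 2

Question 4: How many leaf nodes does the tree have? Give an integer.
Answer: 5

Derivation:
Leaves (nodes with no children): C, D, E, G, K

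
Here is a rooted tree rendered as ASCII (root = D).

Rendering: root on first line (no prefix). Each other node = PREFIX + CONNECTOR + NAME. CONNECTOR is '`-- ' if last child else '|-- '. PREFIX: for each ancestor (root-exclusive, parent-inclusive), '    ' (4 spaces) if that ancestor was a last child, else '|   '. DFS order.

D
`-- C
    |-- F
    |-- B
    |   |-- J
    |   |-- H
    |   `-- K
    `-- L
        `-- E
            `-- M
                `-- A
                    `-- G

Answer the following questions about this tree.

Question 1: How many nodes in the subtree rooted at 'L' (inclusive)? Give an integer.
Subtree rooted at L contains: A, E, G, L, M
Count = 5

Answer: 5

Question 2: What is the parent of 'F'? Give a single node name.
Answer: C

Derivation:
Scan adjacency: F appears as child of C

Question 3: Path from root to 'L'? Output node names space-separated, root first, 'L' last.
Answer: D C L

Derivation:
Walk down from root: D -> C -> L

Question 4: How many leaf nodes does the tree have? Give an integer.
Leaves (nodes with no children): F, G, H, J, K

Answer: 5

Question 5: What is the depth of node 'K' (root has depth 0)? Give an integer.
Path from root to K: D -> C -> B -> K
Depth = number of edges = 3

Answer: 3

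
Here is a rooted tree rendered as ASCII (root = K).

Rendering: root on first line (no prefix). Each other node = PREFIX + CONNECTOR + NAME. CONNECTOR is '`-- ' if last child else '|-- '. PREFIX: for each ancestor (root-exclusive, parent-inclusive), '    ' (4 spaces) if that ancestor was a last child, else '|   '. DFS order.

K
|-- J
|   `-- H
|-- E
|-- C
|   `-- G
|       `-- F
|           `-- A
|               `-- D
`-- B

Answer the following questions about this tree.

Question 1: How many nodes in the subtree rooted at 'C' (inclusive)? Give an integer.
Subtree rooted at C contains: A, C, D, F, G
Count = 5

Answer: 5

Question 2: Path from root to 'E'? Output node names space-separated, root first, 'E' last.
Answer: K E

Derivation:
Walk down from root: K -> E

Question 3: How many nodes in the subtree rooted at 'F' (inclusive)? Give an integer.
Subtree rooted at F contains: A, D, F
Count = 3

Answer: 3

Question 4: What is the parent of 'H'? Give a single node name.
Scan adjacency: H appears as child of J

Answer: J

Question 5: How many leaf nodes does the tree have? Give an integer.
Leaves (nodes with no children): B, D, E, H

Answer: 4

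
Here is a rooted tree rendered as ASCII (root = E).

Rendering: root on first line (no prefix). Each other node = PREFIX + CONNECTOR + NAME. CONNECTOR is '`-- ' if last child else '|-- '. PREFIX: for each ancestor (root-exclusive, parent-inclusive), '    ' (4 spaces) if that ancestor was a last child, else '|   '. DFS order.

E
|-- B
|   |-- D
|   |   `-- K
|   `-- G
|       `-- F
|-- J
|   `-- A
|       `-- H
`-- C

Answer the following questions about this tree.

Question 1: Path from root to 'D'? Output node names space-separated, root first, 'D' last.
Answer: E B D

Derivation:
Walk down from root: E -> B -> D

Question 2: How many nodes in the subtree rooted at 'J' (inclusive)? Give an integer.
Subtree rooted at J contains: A, H, J
Count = 3

Answer: 3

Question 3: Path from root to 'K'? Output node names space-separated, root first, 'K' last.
Answer: E B D K

Derivation:
Walk down from root: E -> B -> D -> K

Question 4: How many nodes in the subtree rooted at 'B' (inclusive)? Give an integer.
Answer: 5

Derivation:
Subtree rooted at B contains: B, D, F, G, K
Count = 5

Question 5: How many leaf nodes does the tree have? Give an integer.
Leaves (nodes with no children): C, F, H, K

Answer: 4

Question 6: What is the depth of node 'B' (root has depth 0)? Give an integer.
Path from root to B: E -> B
Depth = number of edges = 1

Answer: 1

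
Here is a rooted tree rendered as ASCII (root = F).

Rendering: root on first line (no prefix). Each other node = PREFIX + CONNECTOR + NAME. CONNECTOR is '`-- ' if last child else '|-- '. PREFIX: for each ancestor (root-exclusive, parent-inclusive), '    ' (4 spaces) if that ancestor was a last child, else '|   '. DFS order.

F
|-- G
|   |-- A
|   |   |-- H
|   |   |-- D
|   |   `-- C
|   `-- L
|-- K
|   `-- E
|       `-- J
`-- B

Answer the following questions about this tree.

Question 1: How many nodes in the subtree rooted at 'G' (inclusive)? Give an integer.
Answer: 6

Derivation:
Subtree rooted at G contains: A, C, D, G, H, L
Count = 6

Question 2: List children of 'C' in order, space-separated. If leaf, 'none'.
Answer: none

Derivation:
Node C's children (from adjacency): (leaf)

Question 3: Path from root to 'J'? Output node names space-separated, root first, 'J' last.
Walk down from root: F -> K -> E -> J

Answer: F K E J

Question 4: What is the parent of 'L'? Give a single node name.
Scan adjacency: L appears as child of G

Answer: G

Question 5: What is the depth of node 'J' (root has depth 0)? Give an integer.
Answer: 3

Derivation:
Path from root to J: F -> K -> E -> J
Depth = number of edges = 3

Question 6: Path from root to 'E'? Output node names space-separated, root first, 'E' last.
Walk down from root: F -> K -> E

Answer: F K E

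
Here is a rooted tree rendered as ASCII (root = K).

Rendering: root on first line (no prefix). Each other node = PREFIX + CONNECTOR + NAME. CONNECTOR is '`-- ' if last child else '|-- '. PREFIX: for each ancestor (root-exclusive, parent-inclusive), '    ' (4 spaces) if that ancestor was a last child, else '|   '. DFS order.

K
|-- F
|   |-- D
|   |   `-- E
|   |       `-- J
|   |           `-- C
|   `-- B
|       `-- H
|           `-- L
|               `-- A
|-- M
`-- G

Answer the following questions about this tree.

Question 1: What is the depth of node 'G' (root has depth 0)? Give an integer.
Path from root to G: K -> G
Depth = number of edges = 1

Answer: 1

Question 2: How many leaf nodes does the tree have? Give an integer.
Leaves (nodes with no children): A, C, G, M

Answer: 4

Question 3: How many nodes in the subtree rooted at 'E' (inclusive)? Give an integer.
Subtree rooted at E contains: C, E, J
Count = 3

Answer: 3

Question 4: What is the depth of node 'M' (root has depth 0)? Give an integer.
Answer: 1

Derivation:
Path from root to M: K -> M
Depth = number of edges = 1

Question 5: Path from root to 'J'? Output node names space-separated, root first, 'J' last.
Answer: K F D E J

Derivation:
Walk down from root: K -> F -> D -> E -> J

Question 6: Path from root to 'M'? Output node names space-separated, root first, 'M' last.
Walk down from root: K -> M

Answer: K M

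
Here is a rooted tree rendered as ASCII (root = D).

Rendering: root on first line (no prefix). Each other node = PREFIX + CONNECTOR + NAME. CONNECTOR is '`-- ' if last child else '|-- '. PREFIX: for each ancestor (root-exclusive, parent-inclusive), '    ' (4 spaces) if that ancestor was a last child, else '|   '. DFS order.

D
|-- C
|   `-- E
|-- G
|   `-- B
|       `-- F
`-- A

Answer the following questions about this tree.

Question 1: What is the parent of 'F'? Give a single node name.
Answer: B

Derivation:
Scan adjacency: F appears as child of B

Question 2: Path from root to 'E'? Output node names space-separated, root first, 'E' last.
Walk down from root: D -> C -> E

Answer: D C E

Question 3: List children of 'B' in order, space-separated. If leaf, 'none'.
Answer: F

Derivation:
Node B's children (from adjacency): F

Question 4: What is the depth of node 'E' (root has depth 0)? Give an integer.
Answer: 2

Derivation:
Path from root to E: D -> C -> E
Depth = number of edges = 2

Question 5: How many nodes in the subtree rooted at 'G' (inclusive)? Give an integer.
Answer: 3

Derivation:
Subtree rooted at G contains: B, F, G
Count = 3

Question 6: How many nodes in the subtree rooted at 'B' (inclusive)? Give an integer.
Subtree rooted at B contains: B, F
Count = 2

Answer: 2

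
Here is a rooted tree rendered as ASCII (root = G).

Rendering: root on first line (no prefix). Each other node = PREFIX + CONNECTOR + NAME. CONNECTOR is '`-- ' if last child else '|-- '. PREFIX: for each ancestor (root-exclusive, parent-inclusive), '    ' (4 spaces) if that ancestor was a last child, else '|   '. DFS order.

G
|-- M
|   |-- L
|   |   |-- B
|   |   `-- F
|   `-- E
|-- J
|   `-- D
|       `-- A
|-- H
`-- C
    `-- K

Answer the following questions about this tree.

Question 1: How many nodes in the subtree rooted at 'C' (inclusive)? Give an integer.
Answer: 2

Derivation:
Subtree rooted at C contains: C, K
Count = 2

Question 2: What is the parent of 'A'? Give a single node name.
Scan adjacency: A appears as child of D

Answer: D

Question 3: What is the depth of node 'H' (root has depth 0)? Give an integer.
Path from root to H: G -> H
Depth = number of edges = 1

Answer: 1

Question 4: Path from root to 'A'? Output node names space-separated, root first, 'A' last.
Walk down from root: G -> J -> D -> A

Answer: G J D A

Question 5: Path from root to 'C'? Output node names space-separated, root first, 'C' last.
Walk down from root: G -> C

Answer: G C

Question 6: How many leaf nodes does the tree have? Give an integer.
Leaves (nodes with no children): A, B, E, F, H, K

Answer: 6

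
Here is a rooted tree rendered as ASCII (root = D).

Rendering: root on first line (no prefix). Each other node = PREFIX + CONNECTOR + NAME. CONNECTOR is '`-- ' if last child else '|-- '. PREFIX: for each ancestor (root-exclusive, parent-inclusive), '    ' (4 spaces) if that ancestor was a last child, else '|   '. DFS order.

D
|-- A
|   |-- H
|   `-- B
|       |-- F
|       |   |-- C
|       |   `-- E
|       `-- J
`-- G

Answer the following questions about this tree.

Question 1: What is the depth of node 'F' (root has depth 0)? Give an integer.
Answer: 3

Derivation:
Path from root to F: D -> A -> B -> F
Depth = number of edges = 3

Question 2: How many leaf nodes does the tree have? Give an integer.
Leaves (nodes with no children): C, E, G, H, J

Answer: 5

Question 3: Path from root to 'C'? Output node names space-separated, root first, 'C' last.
Walk down from root: D -> A -> B -> F -> C

Answer: D A B F C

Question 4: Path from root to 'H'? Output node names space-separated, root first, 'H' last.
Answer: D A H

Derivation:
Walk down from root: D -> A -> H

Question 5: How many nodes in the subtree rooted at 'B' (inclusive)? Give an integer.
Answer: 5

Derivation:
Subtree rooted at B contains: B, C, E, F, J
Count = 5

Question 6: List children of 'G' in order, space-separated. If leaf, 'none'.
Answer: none

Derivation:
Node G's children (from adjacency): (leaf)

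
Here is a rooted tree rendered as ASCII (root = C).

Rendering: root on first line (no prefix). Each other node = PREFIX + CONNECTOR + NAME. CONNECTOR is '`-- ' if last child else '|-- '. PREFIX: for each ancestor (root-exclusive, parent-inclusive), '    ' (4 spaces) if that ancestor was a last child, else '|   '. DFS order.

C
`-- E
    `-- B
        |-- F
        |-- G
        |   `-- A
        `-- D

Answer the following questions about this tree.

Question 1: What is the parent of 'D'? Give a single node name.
Answer: B

Derivation:
Scan adjacency: D appears as child of B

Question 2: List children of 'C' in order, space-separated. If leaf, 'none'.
Node C's children (from adjacency): E

Answer: E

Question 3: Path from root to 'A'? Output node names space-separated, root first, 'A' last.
Walk down from root: C -> E -> B -> G -> A

Answer: C E B G A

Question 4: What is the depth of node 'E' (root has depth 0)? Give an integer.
Answer: 1

Derivation:
Path from root to E: C -> E
Depth = number of edges = 1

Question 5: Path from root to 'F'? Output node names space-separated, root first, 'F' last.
Answer: C E B F

Derivation:
Walk down from root: C -> E -> B -> F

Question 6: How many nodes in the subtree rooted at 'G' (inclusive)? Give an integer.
Answer: 2

Derivation:
Subtree rooted at G contains: A, G
Count = 2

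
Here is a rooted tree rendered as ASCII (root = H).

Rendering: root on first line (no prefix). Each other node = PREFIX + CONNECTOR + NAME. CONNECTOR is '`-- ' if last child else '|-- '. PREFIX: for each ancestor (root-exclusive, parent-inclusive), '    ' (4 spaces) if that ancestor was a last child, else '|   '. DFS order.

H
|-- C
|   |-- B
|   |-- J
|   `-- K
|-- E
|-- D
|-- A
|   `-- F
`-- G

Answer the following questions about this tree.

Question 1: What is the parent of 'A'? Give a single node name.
Scan adjacency: A appears as child of H

Answer: H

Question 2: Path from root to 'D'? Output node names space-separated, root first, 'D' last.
Walk down from root: H -> D

Answer: H D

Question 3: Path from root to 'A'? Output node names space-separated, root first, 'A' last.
Answer: H A

Derivation:
Walk down from root: H -> A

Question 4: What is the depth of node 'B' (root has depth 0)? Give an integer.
Path from root to B: H -> C -> B
Depth = number of edges = 2

Answer: 2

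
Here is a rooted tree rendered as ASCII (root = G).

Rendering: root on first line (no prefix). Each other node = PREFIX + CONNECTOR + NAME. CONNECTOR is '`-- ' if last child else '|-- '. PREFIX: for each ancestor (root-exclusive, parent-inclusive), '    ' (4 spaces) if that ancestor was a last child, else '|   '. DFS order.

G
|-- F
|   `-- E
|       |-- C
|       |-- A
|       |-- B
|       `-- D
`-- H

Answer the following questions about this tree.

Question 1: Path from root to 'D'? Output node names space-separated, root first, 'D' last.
Answer: G F E D

Derivation:
Walk down from root: G -> F -> E -> D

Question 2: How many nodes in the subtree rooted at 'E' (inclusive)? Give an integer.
Answer: 5

Derivation:
Subtree rooted at E contains: A, B, C, D, E
Count = 5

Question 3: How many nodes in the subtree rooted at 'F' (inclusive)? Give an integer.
Answer: 6

Derivation:
Subtree rooted at F contains: A, B, C, D, E, F
Count = 6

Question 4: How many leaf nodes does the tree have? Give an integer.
Answer: 5

Derivation:
Leaves (nodes with no children): A, B, C, D, H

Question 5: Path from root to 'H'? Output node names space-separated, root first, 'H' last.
Walk down from root: G -> H

Answer: G H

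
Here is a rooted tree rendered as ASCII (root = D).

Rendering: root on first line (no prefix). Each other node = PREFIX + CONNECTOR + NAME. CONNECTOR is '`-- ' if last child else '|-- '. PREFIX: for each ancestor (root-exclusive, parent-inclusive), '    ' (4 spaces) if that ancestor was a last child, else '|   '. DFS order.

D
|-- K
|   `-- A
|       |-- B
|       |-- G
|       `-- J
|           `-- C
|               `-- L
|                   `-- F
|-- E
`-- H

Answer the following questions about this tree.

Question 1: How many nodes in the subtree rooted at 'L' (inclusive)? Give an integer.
Answer: 2

Derivation:
Subtree rooted at L contains: F, L
Count = 2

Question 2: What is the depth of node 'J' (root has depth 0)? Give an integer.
Answer: 3

Derivation:
Path from root to J: D -> K -> A -> J
Depth = number of edges = 3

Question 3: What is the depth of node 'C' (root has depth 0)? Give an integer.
Answer: 4

Derivation:
Path from root to C: D -> K -> A -> J -> C
Depth = number of edges = 4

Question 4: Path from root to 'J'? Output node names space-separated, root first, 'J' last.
Answer: D K A J

Derivation:
Walk down from root: D -> K -> A -> J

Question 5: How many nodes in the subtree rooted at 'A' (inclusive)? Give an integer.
Answer: 7

Derivation:
Subtree rooted at A contains: A, B, C, F, G, J, L
Count = 7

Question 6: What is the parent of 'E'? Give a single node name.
Answer: D

Derivation:
Scan adjacency: E appears as child of D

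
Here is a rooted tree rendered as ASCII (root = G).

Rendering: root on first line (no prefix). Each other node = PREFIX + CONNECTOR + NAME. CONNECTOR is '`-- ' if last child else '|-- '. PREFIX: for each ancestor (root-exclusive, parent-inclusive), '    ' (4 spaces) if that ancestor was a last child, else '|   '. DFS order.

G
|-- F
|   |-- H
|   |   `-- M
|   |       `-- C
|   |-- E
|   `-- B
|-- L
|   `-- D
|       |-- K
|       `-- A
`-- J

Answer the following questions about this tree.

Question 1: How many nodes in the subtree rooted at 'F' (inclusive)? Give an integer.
Answer: 6

Derivation:
Subtree rooted at F contains: B, C, E, F, H, M
Count = 6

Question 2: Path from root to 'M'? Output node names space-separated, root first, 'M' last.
Walk down from root: G -> F -> H -> M

Answer: G F H M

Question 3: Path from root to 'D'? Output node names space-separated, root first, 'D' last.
Answer: G L D

Derivation:
Walk down from root: G -> L -> D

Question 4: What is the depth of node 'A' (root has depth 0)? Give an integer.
Path from root to A: G -> L -> D -> A
Depth = number of edges = 3

Answer: 3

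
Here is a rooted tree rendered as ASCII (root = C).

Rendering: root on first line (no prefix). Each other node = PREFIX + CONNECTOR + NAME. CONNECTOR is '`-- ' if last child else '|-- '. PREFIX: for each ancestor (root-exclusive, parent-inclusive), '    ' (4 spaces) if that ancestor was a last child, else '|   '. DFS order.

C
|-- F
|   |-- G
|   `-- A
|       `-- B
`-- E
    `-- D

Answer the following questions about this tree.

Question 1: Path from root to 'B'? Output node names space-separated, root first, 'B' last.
Walk down from root: C -> F -> A -> B

Answer: C F A B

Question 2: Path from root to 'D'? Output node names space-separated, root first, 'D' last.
Walk down from root: C -> E -> D

Answer: C E D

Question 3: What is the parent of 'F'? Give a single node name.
Answer: C

Derivation:
Scan adjacency: F appears as child of C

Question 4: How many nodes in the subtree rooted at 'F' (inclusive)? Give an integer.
Answer: 4

Derivation:
Subtree rooted at F contains: A, B, F, G
Count = 4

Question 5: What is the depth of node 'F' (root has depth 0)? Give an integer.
Answer: 1

Derivation:
Path from root to F: C -> F
Depth = number of edges = 1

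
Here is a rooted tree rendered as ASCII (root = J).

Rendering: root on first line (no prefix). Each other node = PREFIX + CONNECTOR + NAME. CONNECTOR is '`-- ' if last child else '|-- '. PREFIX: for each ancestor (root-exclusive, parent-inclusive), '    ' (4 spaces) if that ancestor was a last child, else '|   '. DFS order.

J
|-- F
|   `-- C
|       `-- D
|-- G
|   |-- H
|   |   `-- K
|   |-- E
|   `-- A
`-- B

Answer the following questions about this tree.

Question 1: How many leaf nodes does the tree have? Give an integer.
Leaves (nodes with no children): A, B, D, E, K

Answer: 5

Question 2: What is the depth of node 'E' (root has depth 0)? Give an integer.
Path from root to E: J -> G -> E
Depth = number of edges = 2

Answer: 2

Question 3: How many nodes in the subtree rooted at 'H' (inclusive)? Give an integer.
Answer: 2

Derivation:
Subtree rooted at H contains: H, K
Count = 2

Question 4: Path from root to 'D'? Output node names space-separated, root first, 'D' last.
Answer: J F C D

Derivation:
Walk down from root: J -> F -> C -> D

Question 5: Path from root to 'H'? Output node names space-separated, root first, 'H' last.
Walk down from root: J -> G -> H

Answer: J G H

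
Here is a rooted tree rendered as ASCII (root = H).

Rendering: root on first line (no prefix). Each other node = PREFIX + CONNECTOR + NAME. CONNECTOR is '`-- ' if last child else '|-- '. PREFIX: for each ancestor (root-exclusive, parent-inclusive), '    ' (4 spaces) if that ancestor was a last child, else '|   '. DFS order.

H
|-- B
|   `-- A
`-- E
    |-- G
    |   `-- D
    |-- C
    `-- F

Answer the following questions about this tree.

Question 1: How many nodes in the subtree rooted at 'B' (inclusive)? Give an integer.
Subtree rooted at B contains: A, B
Count = 2

Answer: 2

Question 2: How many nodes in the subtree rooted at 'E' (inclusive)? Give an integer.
Answer: 5

Derivation:
Subtree rooted at E contains: C, D, E, F, G
Count = 5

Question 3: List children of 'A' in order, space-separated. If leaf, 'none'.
Node A's children (from adjacency): (leaf)

Answer: none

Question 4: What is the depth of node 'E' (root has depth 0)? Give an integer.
Answer: 1

Derivation:
Path from root to E: H -> E
Depth = number of edges = 1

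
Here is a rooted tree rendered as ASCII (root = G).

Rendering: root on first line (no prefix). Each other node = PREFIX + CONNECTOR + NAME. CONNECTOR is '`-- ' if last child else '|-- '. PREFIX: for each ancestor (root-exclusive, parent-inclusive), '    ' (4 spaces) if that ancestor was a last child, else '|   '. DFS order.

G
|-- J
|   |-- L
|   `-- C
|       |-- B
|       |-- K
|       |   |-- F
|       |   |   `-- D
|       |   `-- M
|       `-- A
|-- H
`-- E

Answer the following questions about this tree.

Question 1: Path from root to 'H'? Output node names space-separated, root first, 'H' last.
Answer: G H

Derivation:
Walk down from root: G -> H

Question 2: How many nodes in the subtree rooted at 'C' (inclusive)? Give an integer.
Subtree rooted at C contains: A, B, C, D, F, K, M
Count = 7

Answer: 7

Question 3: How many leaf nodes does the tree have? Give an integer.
Leaves (nodes with no children): A, B, D, E, H, L, M

Answer: 7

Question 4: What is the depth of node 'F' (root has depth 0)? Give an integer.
Path from root to F: G -> J -> C -> K -> F
Depth = number of edges = 4

Answer: 4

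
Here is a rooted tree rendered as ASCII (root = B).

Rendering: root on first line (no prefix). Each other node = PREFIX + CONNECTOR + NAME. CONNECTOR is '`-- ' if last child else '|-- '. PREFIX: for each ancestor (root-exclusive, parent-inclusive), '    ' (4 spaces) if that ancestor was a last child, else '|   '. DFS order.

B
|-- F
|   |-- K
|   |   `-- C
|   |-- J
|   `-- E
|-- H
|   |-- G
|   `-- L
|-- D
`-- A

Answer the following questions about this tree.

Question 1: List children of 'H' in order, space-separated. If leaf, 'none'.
Node H's children (from adjacency): G, L

Answer: G L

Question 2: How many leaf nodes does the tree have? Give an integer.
Leaves (nodes with no children): A, C, D, E, G, J, L

Answer: 7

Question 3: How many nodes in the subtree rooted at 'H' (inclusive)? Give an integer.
Subtree rooted at H contains: G, H, L
Count = 3

Answer: 3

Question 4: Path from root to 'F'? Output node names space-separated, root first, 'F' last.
Walk down from root: B -> F

Answer: B F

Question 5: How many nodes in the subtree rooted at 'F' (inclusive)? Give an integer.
Subtree rooted at F contains: C, E, F, J, K
Count = 5

Answer: 5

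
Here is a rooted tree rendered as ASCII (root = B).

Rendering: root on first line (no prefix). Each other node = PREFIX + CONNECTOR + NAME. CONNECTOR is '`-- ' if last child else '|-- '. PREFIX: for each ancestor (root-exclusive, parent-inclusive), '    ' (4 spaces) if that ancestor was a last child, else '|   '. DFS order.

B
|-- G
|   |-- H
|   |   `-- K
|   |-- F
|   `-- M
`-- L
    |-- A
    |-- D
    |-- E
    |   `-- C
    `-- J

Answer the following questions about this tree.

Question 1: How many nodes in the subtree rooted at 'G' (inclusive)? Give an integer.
Answer: 5

Derivation:
Subtree rooted at G contains: F, G, H, K, M
Count = 5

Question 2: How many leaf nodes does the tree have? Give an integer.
Answer: 7

Derivation:
Leaves (nodes with no children): A, C, D, F, J, K, M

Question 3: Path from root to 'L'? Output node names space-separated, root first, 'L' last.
Answer: B L

Derivation:
Walk down from root: B -> L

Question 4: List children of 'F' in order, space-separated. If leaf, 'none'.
Node F's children (from adjacency): (leaf)

Answer: none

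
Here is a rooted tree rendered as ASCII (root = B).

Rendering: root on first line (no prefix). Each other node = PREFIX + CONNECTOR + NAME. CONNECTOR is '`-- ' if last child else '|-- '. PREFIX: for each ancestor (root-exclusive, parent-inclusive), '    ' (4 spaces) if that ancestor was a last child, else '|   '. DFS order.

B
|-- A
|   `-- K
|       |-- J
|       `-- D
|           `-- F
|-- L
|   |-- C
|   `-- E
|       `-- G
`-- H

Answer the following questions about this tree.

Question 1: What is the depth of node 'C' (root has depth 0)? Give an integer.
Path from root to C: B -> L -> C
Depth = number of edges = 2

Answer: 2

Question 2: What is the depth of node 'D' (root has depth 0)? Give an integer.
Path from root to D: B -> A -> K -> D
Depth = number of edges = 3

Answer: 3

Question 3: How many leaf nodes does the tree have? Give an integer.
Leaves (nodes with no children): C, F, G, H, J

Answer: 5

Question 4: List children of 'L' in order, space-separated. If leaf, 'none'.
Answer: C E

Derivation:
Node L's children (from adjacency): C, E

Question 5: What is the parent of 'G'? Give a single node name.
Scan adjacency: G appears as child of E

Answer: E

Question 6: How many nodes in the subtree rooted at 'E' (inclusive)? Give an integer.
Subtree rooted at E contains: E, G
Count = 2

Answer: 2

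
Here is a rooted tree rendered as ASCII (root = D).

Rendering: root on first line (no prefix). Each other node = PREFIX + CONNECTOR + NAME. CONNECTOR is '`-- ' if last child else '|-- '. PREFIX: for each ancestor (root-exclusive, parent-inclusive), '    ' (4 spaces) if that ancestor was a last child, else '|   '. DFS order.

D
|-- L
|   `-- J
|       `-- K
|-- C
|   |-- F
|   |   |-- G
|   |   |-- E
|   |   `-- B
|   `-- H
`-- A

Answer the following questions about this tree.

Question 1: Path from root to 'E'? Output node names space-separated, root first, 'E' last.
Answer: D C F E

Derivation:
Walk down from root: D -> C -> F -> E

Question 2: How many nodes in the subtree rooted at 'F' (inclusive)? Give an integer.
Answer: 4

Derivation:
Subtree rooted at F contains: B, E, F, G
Count = 4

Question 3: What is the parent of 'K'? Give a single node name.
Answer: J

Derivation:
Scan adjacency: K appears as child of J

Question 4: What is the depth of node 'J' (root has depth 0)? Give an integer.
Path from root to J: D -> L -> J
Depth = number of edges = 2

Answer: 2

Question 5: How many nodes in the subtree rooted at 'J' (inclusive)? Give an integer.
Answer: 2

Derivation:
Subtree rooted at J contains: J, K
Count = 2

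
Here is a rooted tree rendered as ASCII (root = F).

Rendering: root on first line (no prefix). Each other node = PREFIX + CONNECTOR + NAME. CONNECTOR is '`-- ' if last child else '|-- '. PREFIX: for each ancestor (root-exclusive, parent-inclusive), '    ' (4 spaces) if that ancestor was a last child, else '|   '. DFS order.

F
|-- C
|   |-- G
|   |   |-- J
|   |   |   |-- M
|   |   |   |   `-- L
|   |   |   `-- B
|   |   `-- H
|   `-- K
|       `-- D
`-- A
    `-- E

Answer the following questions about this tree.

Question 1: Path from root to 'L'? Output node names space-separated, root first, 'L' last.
Walk down from root: F -> C -> G -> J -> M -> L

Answer: F C G J M L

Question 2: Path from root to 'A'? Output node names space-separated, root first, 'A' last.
Walk down from root: F -> A

Answer: F A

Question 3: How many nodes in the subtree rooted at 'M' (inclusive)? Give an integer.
Answer: 2

Derivation:
Subtree rooted at M contains: L, M
Count = 2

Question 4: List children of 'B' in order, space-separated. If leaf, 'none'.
Node B's children (from adjacency): (leaf)

Answer: none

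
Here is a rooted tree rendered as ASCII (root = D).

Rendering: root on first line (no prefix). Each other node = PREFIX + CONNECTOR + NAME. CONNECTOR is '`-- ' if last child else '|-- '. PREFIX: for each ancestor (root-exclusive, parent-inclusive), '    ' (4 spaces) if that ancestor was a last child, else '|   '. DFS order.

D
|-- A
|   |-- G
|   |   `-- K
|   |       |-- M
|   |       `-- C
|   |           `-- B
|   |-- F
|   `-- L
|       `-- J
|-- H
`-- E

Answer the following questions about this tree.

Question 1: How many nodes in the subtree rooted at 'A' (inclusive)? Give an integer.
Subtree rooted at A contains: A, B, C, F, G, J, K, L, M
Count = 9

Answer: 9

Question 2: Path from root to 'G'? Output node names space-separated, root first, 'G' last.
Walk down from root: D -> A -> G

Answer: D A G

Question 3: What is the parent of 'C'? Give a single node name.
Answer: K

Derivation:
Scan adjacency: C appears as child of K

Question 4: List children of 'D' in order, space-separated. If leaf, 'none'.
Answer: A H E

Derivation:
Node D's children (from adjacency): A, H, E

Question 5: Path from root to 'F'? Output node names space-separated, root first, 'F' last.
Walk down from root: D -> A -> F

Answer: D A F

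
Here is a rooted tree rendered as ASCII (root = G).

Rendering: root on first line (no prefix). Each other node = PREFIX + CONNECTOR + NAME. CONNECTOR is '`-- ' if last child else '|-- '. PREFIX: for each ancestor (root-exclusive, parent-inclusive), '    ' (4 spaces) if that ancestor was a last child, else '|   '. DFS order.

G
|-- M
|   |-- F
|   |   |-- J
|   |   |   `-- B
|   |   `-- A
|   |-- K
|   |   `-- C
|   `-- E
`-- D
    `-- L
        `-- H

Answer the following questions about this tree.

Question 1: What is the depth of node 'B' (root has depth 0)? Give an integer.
Path from root to B: G -> M -> F -> J -> B
Depth = number of edges = 4

Answer: 4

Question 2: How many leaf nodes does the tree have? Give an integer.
Answer: 5

Derivation:
Leaves (nodes with no children): A, B, C, E, H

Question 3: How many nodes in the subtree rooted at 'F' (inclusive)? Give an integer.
Answer: 4

Derivation:
Subtree rooted at F contains: A, B, F, J
Count = 4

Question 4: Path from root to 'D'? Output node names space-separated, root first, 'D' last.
Answer: G D

Derivation:
Walk down from root: G -> D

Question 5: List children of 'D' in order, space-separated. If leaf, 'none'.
Node D's children (from adjacency): L

Answer: L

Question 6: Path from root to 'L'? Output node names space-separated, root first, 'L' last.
Answer: G D L

Derivation:
Walk down from root: G -> D -> L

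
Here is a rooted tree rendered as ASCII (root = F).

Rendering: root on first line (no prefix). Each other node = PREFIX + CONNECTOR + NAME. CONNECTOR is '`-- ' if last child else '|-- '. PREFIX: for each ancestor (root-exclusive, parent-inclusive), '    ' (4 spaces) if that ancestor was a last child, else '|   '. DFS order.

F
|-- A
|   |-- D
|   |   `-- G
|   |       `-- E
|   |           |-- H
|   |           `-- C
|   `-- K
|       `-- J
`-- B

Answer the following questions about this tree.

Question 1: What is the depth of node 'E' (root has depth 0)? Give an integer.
Path from root to E: F -> A -> D -> G -> E
Depth = number of edges = 4

Answer: 4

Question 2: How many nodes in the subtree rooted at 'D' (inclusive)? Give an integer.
Subtree rooted at D contains: C, D, E, G, H
Count = 5

Answer: 5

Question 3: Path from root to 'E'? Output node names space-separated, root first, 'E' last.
Answer: F A D G E

Derivation:
Walk down from root: F -> A -> D -> G -> E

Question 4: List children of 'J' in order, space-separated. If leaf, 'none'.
Answer: none

Derivation:
Node J's children (from adjacency): (leaf)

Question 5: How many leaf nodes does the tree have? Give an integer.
Answer: 4

Derivation:
Leaves (nodes with no children): B, C, H, J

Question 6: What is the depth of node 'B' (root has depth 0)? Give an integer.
Path from root to B: F -> B
Depth = number of edges = 1

Answer: 1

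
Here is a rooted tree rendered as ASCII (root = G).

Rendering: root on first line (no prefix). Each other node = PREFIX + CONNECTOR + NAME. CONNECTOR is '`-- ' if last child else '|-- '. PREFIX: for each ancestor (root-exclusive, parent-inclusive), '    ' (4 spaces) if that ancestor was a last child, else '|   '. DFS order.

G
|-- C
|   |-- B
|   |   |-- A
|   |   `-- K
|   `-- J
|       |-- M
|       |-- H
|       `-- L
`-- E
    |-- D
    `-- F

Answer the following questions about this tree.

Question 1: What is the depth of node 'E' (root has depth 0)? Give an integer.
Path from root to E: G -> E
Depth = number of edges = 1

Answer: 1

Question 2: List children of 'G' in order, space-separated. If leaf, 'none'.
Answer: C E

Derivation:
Node G's children (from adjacency): C, E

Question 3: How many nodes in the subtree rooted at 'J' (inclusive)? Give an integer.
Answer: 4

Derivation:
Subtree rooted at J contains: H, J, L, M
Count = 4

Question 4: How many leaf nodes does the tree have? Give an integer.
Answer: 7

Derivation:
Leaves (nodes with no children): A, D, F, H, K, L, M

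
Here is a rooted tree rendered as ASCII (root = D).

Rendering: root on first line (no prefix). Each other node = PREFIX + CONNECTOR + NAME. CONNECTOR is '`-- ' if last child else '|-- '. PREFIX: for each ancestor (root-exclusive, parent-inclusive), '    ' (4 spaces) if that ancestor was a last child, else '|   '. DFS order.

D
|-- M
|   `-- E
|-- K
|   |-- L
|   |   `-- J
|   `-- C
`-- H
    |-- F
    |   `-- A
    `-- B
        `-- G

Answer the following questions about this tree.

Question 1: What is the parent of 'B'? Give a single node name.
Answer: H

Derivation:
Scan adjacency: B appears as child of H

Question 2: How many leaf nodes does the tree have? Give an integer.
Leaves (nodes with no children): A, C, E, G, J

Answer: 5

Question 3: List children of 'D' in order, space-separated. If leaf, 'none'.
Node D's children (from adjacency): M, K, H

Answer: M K H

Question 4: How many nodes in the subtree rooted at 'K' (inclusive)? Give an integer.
Subtree rooted at K contains: C, J, K, L
Count = 4

Answer: 4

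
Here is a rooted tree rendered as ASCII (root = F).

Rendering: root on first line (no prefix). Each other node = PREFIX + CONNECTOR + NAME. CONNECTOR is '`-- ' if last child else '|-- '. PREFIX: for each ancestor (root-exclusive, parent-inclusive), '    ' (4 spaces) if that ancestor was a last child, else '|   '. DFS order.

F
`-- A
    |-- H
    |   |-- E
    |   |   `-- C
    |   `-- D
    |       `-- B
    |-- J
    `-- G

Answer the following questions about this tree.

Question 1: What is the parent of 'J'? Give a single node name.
Answer: A

Derivation:
Scan adjacency: J appears as child of A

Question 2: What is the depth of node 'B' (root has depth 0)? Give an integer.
Path from root to B: F -> A -> H -> D -> B
Depth = number of edges = 4

Answer: 4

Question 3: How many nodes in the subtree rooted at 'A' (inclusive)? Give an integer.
Subtree rooted at A contains: A, B, C, D, E, G, H, J
Count = 8

Answer: 8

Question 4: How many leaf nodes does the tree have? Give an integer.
Leaves (nodes with no children): B, C, G, J

Answer: 4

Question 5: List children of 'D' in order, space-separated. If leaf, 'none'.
Node D's children (from adjacency): B

Answer: B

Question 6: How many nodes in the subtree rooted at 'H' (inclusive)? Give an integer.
Subtree rooted at H contains: B, C, D, E, H
Count = 5

Answer: 5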